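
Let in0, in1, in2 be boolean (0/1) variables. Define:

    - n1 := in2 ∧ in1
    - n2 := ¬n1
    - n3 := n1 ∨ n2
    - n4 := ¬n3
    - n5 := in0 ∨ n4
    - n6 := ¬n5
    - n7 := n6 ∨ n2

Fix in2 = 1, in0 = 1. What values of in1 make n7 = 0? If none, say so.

in1=1

Check with in2 = 1, in0 = 1 and in1=1:
n1 = in2 ∧ in1 = 1 ∧ 1 = 1
n2 = ¬n1 = ¬1 = 0
n3 = n1 ∨ n2 = 1 ∨ 0 = 1
n4 = ¬n3 = ¬1 = 0
n5 = in0 ∨ n4 = 1 ∨ 0 = 1
n6 = ¬n5 = ¬1 = 0
n7 = n6 ∨ n2 = 0 ∨ 0 = 0
So n7 = 0.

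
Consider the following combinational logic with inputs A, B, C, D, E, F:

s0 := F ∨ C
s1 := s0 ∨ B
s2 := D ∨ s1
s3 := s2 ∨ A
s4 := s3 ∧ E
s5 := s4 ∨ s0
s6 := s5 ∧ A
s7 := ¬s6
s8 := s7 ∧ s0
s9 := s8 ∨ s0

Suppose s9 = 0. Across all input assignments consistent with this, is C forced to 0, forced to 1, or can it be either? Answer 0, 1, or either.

0

s9 = s8 ∨ s0 must be 0, so both s8 = 0 and s0 = 0.
s8 = s7 ∧ s0 must be 0, so at least one of s7, s0 is 0.
s0 = F ∨ C must be 0, so both F = 0 and C = 0.
Every assignment with s9 = 0 has C = 0; there are 16 such assignment(s).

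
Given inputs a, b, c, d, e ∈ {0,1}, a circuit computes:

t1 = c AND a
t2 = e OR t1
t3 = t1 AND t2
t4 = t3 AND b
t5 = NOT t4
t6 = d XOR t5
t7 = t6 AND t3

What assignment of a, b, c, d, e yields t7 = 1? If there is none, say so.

a=1, b=0, c=1, d=0, e=0

t7 = t6 AND t3 must be 1, so both t6 = 1 and t3 = 1.
t6 = d XOR t5 must be 1, so d and t5 differ.
t3 = t1 AND t2 must be 1, so both t1 = 1 and t2 = 1.
Check with a=1, b=0, c=1, d=0, e=0:
t1 = c AND a = 1 AND 1 = 1
t2 = e OR t1 = 0 OR 1 = 1
t3 = t1 AND t2 = 1 AND 1 = 1
t4 = t3 AND b = 1 AND 0 = 0
t5 = NOT t4 = NOT 0 = 1
t6 = d XOR t5 = 0 XOR 1 = 1
t7 = t6 AND t3 = 1 AND 1 = 1
So t7 = 1 as required.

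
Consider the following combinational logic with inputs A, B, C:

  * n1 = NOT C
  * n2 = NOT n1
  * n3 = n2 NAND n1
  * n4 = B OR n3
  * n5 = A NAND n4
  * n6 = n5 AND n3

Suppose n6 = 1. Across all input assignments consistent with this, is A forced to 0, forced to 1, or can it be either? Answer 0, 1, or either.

n6 = n5 AND n3 must be 1, so both n5 = 1 and n3 = 1.
Every assignment with n6 = 1 has A = 0; there are 4 such assignment(s).
  A=0, B=0, C=0
  A=0, B=0, C=1
  A=0, B=1, C=0
  A=0, B=1, C=1

0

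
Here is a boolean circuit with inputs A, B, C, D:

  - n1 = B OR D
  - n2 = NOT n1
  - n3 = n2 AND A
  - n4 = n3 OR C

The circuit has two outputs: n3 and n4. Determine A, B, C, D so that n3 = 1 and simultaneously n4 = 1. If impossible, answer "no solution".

A=1, B=0, C=0, D=0

Check with A=1, B=0, C=0, D=0:
n1 = B OR D = 0 OR 0 = 0
n2 = NOT n1 = NOT 0 = 1
n3 = n2 AND A = 1 AND 1 = 1
n4 = n3 OR C = 1 OR 0 = 1
So n3 = 1 and n4 = 1.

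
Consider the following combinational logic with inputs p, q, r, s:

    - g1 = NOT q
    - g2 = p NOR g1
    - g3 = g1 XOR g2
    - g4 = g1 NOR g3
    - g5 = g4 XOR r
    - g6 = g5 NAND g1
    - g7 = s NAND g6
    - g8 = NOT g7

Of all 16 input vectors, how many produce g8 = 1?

g8 = NOT g7 must be 1, so g7 = 0.
g7 = s NAND g6 must be 0, so both s = 1 and g6 = 1.
Satisfying assignments:
  p=0, q=0, r=0, s=1
  p=0, q=1, r=0, s=1
  p=0, q=1, r=1, s=1
  p=1, q=0, r=0, s=1
  p=1, q=1, r=0, s=1
  p=1, q=1, r=1, s=1

6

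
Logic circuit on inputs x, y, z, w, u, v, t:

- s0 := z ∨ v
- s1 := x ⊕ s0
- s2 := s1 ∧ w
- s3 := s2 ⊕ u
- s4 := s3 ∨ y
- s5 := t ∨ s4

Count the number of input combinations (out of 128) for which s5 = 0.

s5 = t ∨ s4 must be 0, so both t = 0 and s4 = 0.
Enumerating the 128 input combinations, 16 give s5 = 0 and 112 give s5 = 1.

16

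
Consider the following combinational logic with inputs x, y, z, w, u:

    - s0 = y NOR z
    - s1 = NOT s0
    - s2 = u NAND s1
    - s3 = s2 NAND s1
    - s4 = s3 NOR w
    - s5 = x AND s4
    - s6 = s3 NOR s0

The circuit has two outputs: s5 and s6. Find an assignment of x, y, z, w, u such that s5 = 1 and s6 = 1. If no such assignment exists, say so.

x=1, y=1, z=1, w=0, u=0

Check with x=1, y=1, z=1, w=0, u=0:
s0 = y NOR z = 1 NOR 1 = 0
s1 = NOT s0 = NOT 0 = 1
s2 = u NAND s1 = 0 NAND 1 = 1
s3 = s2 NAND s1 = 1 NAND 1 = 0
s4 = s3 NOR w = 0 NOR 0 = 1
s5 = x AND s4 = 1 AND 1 = 1
s6 = s3 NOR s0 = 0 NOR 0 = 1
So s5 = 1 and s6 = 1.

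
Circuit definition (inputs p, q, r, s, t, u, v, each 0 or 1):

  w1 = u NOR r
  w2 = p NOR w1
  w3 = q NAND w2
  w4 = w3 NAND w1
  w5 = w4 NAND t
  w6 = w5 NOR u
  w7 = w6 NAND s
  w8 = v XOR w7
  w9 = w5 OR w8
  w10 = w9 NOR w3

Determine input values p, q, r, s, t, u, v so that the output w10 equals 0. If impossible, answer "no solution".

p=1 q=0 r=0 s=0 t=1 u=0 v=1

w10 = w9 NOR w3 must be 0, so at least one of w9, w3 is 1.
Check with p=1 q=0 r=0 s=0 t=1 u=0 v=1:
w1 = u NOR r = 0 NOR 0 = 1
w2 = p NOR w1 = 1 NOR 1 = 0
w3 = q NAND w2 = 0 NAND 0 = 1
w4 = w3 NAND w1 = 1 NAND 1 = 0
w5 = w4 NAND t = 0 NAND 1 = 1
w6 = w5 NOR u = 1 NOR 0 = 0
w7 = w6 NAND s = 0 NAND 0 = 1
w8 = v XOR w7 = 1 XOR 1 = 0
w9 = w5 OR w8 = 1 OR 0 = 1
w10 = w9 NOR w3 = 1 NOR 1 = 0
So w10 = 0 as required.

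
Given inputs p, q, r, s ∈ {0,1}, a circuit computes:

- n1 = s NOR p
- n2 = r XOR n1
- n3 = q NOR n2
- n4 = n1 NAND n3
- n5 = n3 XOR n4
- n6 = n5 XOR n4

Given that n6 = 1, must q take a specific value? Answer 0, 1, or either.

n6 = n5 XOR n4 must be 1, so n5 and n4 differ.
Every assignment with n6 = 1 has q = 0; there are 4 such assignment(s).
  p=0, q=0, r=0, s=1
  p=0, q=0, r=1, s=0
  p=1, q=0, r=0, s=0
  p=1, q=0, r=0, s=1

0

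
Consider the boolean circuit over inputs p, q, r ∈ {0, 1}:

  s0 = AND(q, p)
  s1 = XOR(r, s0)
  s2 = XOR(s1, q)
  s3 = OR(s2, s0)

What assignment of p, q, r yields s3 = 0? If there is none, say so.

s3 = OR(s2, s0) must be 0, so both s2 = 0 and s0 = 0.
Check with p=1, q=0, r=0:
s0 = AND(q, p) = AND(0, 1) = 0
s1 = XOR(r, s0) = XOR(0, 0) = 0
s2 = XOR(s1, q) = XOR(0, 0) = 0
s3 = OR(s2, s0) = OR(0, 0) = 0
So s3 = 0 as required.

p=1, q=0, r=0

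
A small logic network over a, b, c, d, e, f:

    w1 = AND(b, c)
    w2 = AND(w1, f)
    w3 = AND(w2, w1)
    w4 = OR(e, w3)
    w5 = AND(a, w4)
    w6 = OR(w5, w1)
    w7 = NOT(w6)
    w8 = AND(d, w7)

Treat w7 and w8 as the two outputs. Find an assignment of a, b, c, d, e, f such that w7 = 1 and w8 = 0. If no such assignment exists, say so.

Check with a=0 b=1 c=0 d=0 e=1 f=1:
w1 = AND(b, c) = AND(1, 0) = 0
w2 = AND(w1, f) = AND(0, 1) = 0
w3 = AND(w2, w1) = AND(0, 0) = 0
w4 = OR(e, w3) = OR(1, 0) = 1
w5 = AND(a, w4) = AND(0, 1) = 0
w6 = OR(w5, w1) = OR(0, 0) = 0
w7 = NOT(w6) = NOT 0 = 1
w8 = AND(d, w7) = AND(0, 1) = 0
So w7 = 1 and w8 = 0.

a=0 b=1 c=0 d=0 e=1 f=1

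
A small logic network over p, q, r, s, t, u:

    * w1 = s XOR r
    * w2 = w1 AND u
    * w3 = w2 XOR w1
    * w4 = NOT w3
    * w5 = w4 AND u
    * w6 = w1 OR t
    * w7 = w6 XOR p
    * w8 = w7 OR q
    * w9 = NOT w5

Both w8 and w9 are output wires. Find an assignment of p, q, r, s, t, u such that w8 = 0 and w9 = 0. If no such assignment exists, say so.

Check with p=0 q=0 r=0 s=0 t=0 u=1:
w1 = s XOR r = 0 XOR 0 = 0
w2 = w1 AND u = 0 AND 1 = 0
w3 = w2 XOR w1 = 0 XOR 0 = 0
w4 = NOT w3 = NOT 0 = 1
w5 = w4 AND u = 1 AND 1 = 1
w6 = w1 OR t = 0 OR 0 = 0
w7 = w6 XOR p = 0 XOR 0 = 0
w8 = w7 OR q = 0 OR 0 = 0
w9 = NOT w5 = NOT 1 = 0
So w8 = 0 and w9 = 0.

p=0 q=0 r=0 s=0 t=0 u=1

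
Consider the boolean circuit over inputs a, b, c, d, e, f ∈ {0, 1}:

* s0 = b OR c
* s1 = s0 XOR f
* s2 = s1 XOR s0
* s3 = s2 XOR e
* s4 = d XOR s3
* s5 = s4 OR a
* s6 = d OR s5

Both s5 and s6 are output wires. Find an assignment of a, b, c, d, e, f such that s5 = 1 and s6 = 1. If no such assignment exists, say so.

a=1 b=0 c=1 d=0 e=0 f=0

Check with a=1 b=0 c=1 d=0 e=0 f=0:
s0 = b OR c = 0 OR 1 = 1
s1 = s0 XOR f = 1 XOR 0 = 1
s2 = s1 XOR s0 = 1 XOR 1 = 0
s3 = s2 XOR e = 0 XOR 0 = 0
s4 = d XOR s3 = 0 XOR 0 = 0
s5 = s4 OR a = 0 OR 1 = 1
s6 = d OR s5 = 0 OR 1 = 1
So s5 = 1 and s6 = 1.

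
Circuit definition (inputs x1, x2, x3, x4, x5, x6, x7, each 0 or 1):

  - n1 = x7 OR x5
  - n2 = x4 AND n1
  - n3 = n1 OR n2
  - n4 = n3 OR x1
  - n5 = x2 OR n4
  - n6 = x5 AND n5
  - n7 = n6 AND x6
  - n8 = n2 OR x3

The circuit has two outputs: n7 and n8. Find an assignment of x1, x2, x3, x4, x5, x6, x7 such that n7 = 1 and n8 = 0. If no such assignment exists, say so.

x1=1, x2=0, x3=0, x4=0, x5=1, x6=1, x7=1

Check with x1=1, x2=0, x3=0, x4=0, x5=1, x6=1, x7=1:
n1 = x7 OR x5 = 1 OR 1 = 1
n2 = x4 AND n1 = 0 AND 1 = 0
n3 = n1 OR n2 = 1 OR 0 = 1
n4 = n3 OR x1 = 1 OR 1 = 1
n5 = x2 OR n4 = 0 OR 1 = 1
n6 = x5 AND n5 = 1 AND 1 = 1
n7 = n6 AND x6 = 1 AND 1 = 1
n8 = n2 OR x3 = 0 OR 0 = 0
So n7 = 1 and n8 = 0.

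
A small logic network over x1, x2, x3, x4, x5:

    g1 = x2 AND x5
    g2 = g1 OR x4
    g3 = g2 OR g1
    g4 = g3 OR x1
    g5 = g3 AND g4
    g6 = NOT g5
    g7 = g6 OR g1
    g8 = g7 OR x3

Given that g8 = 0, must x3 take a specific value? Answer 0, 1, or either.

g8 = g7 OR x3 must be 0, so both g7 = 0 and x3 = 0.
Every assignment with g8 = 0 has x3 = 0; there are 6 such assignment(s).

0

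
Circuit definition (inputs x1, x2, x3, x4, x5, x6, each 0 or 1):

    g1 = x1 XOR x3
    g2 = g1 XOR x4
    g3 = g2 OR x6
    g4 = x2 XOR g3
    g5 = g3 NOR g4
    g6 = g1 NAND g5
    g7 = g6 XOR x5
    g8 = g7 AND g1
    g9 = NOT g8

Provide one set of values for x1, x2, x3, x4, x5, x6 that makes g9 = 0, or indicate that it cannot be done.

Check with x1=1 x2=1 x3=0 x4=0 x5=0 x6=0:
g1 = x1 XOR x3 = 1 XOR 0 = 1
g2 = g1 XOR x4 = 1 XOR 0 = 1
g3 = g2 OR x6 = 1 OR 0 = 1
g4 = x2 XOR g3 = 1 XOR 1 = 0
g5 = g3 NOR g4 = 1 NOR 0 = 0
g6 = g1 NAND g5 = 1 NAND 0 = 1
g7 = g6 XOR x5 = 1 XOR 0 = 1
g8 = g7 AND g1 = 1 AND 1 = 1
g9 = NOT g8 = NOT 1 = 0
So g9 = 0 as required.

x1=1 x2=1 x3=0 x4=0 x5=0 x6=0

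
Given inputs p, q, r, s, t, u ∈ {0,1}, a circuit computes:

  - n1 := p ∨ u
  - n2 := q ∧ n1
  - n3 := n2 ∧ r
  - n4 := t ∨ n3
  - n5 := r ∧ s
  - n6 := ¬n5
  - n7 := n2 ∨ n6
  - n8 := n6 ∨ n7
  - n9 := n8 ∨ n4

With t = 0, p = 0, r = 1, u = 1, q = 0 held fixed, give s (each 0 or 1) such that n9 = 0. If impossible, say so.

s=1

n9 = n8 ∨ n4 must be 0, so both n8 = 0 and n4 = 0.
n8 = n6 ∨ n7 must be 0, so both n6 = 0 and n7 = 0.
Check with t = 0, p = 0, r = 1, u = 1, q = 0 and s=1:
n1 = p ∨ u = 0 ∨ 1 = 1
n2 = q ∧ n1 = 0 ∧ 1 = 0
n3 = n2 ∧ r = 0 ∧ 1 = 0
n4 = t ∨ n3 = 0 ∨ 0 = 0
n5 = r ∧ s = 1 ∧ 1 = 1
n6 = ¬n5 = ¬1 = 0
n7 = n2 ∨ n6 = 0 ∨ 0 = 0
n8 = n6 ∨ n7 = 0 ∨ 0 = 0
n9 = n8 ∨ n4 = 0 ∨ 0 = 0
So n9 = 0.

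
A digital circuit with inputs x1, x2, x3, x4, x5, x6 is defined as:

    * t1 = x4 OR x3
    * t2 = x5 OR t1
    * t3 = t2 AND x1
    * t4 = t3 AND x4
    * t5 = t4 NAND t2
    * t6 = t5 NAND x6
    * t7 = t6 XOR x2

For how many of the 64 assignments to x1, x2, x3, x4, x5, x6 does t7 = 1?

32

t7 = t6 XOR x2 must be 1, so t6 and x2 differ.
Enumerating the 64 input combinations, 32 give t7 = 1 and 32 give t7 = 0.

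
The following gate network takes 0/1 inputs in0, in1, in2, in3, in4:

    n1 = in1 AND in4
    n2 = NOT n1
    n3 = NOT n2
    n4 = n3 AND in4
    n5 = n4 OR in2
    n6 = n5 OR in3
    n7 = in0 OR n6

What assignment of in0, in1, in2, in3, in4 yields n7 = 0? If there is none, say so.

n7 = in0 OR n6 must be 0, so both in0 = 0 and n6 = 0.
Check with in0=0, in1=0, in2=0, in3=0, in4=1:
n1 = in1 AND in4 = 0 AND 1 = 0
n2 = NOT n1 = NOT 0 = 1
n3 = NOT n2 = NOT 1 = 0
n4 = n3 AND in4 = 0 AND 1 = 0
n5 = n4 OR in2 = 0 OR 0 = 0
n6 = n5 OR in3 = 0 OR 0 = 0
n7 = in0 OR n6 = 0 OR 0 = 0
So n7 = 0 as required.

in0=0, in1=0, in2=0, in3=0, in4=1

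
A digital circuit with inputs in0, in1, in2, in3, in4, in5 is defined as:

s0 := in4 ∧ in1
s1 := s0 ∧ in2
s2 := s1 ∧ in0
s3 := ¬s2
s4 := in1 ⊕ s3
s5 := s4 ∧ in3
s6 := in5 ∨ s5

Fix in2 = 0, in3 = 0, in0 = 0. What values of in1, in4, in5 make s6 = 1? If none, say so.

in1=0, in4=1, in5=1

s6 = in5 ∨ s5 must be 1, so at least one of in5, s5 is 1.
Check with in2 = 0, in3 = 0, in0 = 0 and in1=0, in4=1, in5=1:
s0 = in4 ∧ in1 = 1 ∧ 0 = 0
s1 = s0 ∧ in2 = 0 ∧ 0 = 0
s2 = s1 ∧ in0 = 0 ∧ 0 = 0
s3 = ¬s2 = ¬0 = 1
s4 = in1 ⊕ s3 = 0 ⊕ 1 = 1
s5 = s4 ∧ in3 = 1 ∧ 0 = 0
s6 = in5 ∨ s5 = 1 ∨ 0 = 1
So s6 = 1.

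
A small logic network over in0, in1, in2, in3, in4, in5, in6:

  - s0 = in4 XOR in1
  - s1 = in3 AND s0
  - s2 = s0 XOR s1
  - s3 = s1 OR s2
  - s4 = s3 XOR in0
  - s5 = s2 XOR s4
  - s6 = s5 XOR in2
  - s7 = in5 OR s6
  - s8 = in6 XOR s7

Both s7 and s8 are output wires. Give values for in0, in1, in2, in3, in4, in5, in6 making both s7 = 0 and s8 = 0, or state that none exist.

in0=0, in1=0, in2=0, in3=0, in4=1, in5=0, in6=0

Check with in0=0, in1=0, in2=0, in3=0, in4=1, in5=0, in6=0:
s0 = in4 XOR in1 = 1 XOR 0 = 1
s1 = in3 AND s0 = 0 AND 1 = 0
s2 = s0 XOR s1 = 1 XOR 0 = 1
s3 = s1 OR s2 = 0 OR 1 = 1
s4 = s3 XOR in0 = 1 XOR 0 = 1
s5 = s2 XOR s4 = 1 XOR 1 = 0
s6 = s5 XOR in2 = 0 XOR 0 = 0
s7 = in5 OR s6 = 0 OR 0 = 0
s8 = in6 XOR s7 = 0 XOR 0 = 0
So s7 = 0 and s8 = 0.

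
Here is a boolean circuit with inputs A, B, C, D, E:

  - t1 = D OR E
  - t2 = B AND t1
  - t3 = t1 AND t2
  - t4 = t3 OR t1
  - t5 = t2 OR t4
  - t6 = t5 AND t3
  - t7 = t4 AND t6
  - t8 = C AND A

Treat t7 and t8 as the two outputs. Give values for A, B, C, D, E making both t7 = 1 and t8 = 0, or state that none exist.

Check with A=0 B=1 C=0 D=1 E=1:
t1 = D OR E = 1 OR 1 = 1
t2 = B AND t1 = 1 AND 1 = 1
t3 = t1 AND t2 = 1 AND 1 = 1
t4 = t3 OR t1 = 1 OR 1 = 1
t5 = t2 OR t4 = 1 OR 1 = 1
t6 = t5 AND t3 = 1 AND 1 = 1
t7 = t4 AND t6 = 1 AND 1 = 1
t8 = C AND A = 0 AND 0 = 0
So t7 = 1 and t8 = 0.

A=0 B=1 C=0 D=1 E=1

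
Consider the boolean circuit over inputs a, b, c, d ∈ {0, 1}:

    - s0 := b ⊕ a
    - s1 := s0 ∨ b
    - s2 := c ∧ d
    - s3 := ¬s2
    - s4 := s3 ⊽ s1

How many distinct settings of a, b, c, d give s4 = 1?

1

s4 = s3 ⊽ s1 must be 1, so both s3 = 0 and s1 = 0.
s3 = ¬s2 must be 0, so s2 = 1.
Satisfying assignments:
  a=0, b=0, c=1, d=1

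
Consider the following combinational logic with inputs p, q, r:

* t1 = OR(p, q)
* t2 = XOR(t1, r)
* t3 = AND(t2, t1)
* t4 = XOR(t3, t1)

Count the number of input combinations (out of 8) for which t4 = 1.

t4 = XOR(t3, t1) must be 1, so t3 and t1 differ.
Enumerating the 8 input combinations, 3 give t4 = 1 and 5 give t4 = 0.

3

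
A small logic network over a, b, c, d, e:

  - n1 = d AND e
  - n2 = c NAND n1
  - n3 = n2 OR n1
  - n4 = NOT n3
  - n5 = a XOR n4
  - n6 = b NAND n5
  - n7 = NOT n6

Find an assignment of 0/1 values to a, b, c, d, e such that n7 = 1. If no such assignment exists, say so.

Check with a=1, b=1, c=1, d=1, e=0:
n1 = d AND e = 1 AND 0 = 0
n2 = c NAND n1 = 1 NAND 0 = 1
n3 = n2 OR n1 = 1 OR 0 = 1
n4 = NOT n3 = NOT 1 = 0
n5 = a XOR n4 = 1 XOR 0 = 1
n6 = b NAND n5 = 1 NAND 1 = 0
n7 = NOT n6 = NOT 0 = 1
So n7 = 1 as required.

a=1, b=1, c=1, d=1, e=0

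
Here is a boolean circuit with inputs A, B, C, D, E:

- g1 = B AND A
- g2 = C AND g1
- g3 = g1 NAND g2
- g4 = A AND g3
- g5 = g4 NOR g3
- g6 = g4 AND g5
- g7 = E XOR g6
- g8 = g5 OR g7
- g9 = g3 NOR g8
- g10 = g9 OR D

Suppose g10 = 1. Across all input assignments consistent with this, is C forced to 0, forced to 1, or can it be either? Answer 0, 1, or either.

Both values of C occur among assignments with g10 = 1:
  C=0: A=0, B=0, C=0, D=1, E=0
  C=1: A=0, B=0, C=1, D=1, E=0

either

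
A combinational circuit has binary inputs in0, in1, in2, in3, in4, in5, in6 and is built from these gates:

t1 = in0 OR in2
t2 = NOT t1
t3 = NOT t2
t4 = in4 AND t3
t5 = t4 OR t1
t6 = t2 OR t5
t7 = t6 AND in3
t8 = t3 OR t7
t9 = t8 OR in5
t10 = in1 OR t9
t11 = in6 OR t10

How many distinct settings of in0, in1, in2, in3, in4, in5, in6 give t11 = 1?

126

t11 = in6 OR t10 must be 1, so at least one of in6, t10 is 1.
Enumerating the 128 input combinations, 126 give t11 = 1 and 2 give t11 = 0.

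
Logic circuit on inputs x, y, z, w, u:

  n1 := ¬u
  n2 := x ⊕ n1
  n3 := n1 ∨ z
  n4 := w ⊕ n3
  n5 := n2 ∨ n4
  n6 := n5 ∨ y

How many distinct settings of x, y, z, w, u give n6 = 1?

28

n6 = n5 ∨ y must be 1, so at least one of n5, y is 1.
Enumerating the 32 input combinations, 28 give n6 = 1 and 4 give n6 = 0.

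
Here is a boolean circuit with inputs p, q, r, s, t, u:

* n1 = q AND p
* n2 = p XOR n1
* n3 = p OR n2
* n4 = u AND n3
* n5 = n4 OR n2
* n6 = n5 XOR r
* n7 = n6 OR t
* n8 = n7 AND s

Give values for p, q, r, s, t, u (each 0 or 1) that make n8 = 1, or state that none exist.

n8 = n7 AND s must be 1, so both n7 = 1 and s = 1.
n7 = n6 OR t must be 1, so at least one of n6, t is 1.
Check with p=1 q=1 r=0 s=1 t=1 u=1:
n1 = q AND p = 1 AND 1 = 1
n2 = p XOR n1 = 1 XOR 1 = 0
n3 = p OR n2 = 1 OR 0 = 1
n4 = u AND n3 = 1 AND 1 = 1
n5 = n4 OR n2 = 1 OR 0 = 1
n6 = n5 XOR r = 1 XOR 0 = 1
n7 = n6 OR t = 1 OR 1 = 1
n8 = n7 AND s = 1 AND 1 = 1
So n8 = 1 as required.

p=1 q=1 r=0 s=1 t=1 u=1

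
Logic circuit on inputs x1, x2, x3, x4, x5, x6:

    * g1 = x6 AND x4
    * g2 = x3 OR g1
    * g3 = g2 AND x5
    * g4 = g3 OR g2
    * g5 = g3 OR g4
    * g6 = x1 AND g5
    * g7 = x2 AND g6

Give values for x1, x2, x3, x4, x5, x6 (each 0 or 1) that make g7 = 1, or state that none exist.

x1=1, x2=1, x3=1, x4=1, x5=0, x6=0

Check with x1=1, x2=1, x3=1, x4=1, x5=0, x6=0:
g1 = x6 AND x4 = 0 AND 1 = 0
g2 = x3 OR g1 = 1 OR 0 = 1
g3 = g2 AND x5 = 1 AND 0 = 0
g4 = g3 OR g2 = 0 OR 1 = 1
g5 = g3 OR g4 = 0 OR 1 = 1
g6 = x1 AND g5 = 1 AND 1 = 1
g7 = x2 AND g6 = 1 AND 1 = 1
So g7 = 1 as required.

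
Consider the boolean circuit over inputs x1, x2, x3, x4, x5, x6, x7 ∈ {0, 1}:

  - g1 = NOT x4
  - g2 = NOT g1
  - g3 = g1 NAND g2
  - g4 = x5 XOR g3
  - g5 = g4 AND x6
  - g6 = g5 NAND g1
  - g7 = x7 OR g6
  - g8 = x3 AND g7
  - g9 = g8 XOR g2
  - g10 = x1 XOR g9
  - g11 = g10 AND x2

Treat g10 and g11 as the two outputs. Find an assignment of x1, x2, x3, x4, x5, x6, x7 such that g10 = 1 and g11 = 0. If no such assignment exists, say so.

Check with x1=1 x2=0 x3=1 x4=1 x5=0 x6=1 x7=1:
g1 = NOT x4 = NOT 1 = 0
g2 = NOT g1 = NOT 0 = 1
g3 = g1 NAND g2 = 0 NAND 1 = 1
g4 = x5 XOR g3 = 0 XOR 1 = 1
g5 = g4 AND x6 = 1 AND 1 = 1
g6 = g5 NAND g1 = 1 NAND 0 = 1
g7 = x7 OR g6 = 1 OR 1 = 1
g8 = x3 AND g7 = 1 AND 1 = 1
g9 = g8 XOR g2 = 1 XOR 1 = 0
g10 = x1 XOR g9 = 1 XOR 0 = 1
g11 = g10 AND x2 = 1 AND 0 = 0
So g10 = 1 and g11 = 0.

x1=1 x2=0 x3=1 x4=1 x5=0 x6=1 x7=1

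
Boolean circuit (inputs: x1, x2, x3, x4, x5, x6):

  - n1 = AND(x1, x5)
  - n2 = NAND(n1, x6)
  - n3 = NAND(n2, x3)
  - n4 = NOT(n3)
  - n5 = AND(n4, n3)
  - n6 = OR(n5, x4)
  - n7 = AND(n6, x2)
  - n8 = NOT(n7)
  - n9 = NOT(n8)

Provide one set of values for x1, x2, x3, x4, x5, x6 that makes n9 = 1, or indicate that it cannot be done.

n9 = NOT(n8) must be 1, so n8 = 0.
n8 = NOT(n7) must be 0, so n7 = 1.
n7 = AND(n6, x2) must be 1, so both n6 = 1 and x2 = 1.
Check with x1=0, x2=1, x3=1, x4=1, x5=1, x6=0:
n1 = AND(x1, x5) = AND(0, 1) = 0
n2 = NAND(n1, x6) = NAND(0, 0) = 1
n3 = NAND(n2, x3) = NAND(1, 1) = 0
n4 = NOT(n3) = NOT 0 = 1
n5 = AND(n4, n3) = AND(1, 0) = 0
n6 = OR(n5, x4) = OR(0, 1) = 1
n7 = AND(n6, x2) = AND(1, 1) = 1
n8 = NOT(n7) = NOT 1 = 0
n9 = NOT(n8) = NOT 0 = 1
So n9 = 1 as required.

x1=0, x2=1, x3=1, x4=1, x5=1, x6=0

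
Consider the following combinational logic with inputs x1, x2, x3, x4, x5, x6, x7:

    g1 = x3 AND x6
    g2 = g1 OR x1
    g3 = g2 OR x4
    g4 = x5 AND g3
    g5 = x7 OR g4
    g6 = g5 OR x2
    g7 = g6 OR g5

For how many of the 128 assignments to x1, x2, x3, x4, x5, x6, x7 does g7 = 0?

19

g7 = g6 OR g5 must be 0, so both g6 = 0 and g5 = 0.
g6 = g5 OR x2 must be 0, so both g5 = 0 and x2 = 0.
g5 = x7 OR g4 must be 0, so both x7 = 0 and g4 = 0.
Enumerating the 128 input combinations, 19 give g7 = 0 and 109 give g7 = 1.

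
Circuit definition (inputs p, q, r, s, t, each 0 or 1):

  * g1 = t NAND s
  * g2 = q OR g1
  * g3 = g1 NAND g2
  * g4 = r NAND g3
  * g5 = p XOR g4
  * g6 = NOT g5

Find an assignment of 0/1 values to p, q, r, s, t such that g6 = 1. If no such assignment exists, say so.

g6 = NOT g5 must be 1, so g5 = 0.
Check with p=1 q=1 r=0 s=0 t=0:
g1 = t NAND s = 0 NAND 0 = 1
g2 = q OR g1 = 1 OR 1 = 1
g3 = g1 NAND g2 = 1 NAND 1 = 0
g4 = r NAND g3 = 0 NAND 0 = 1
g5 = p XOR g4 = 1 XOR 1 = 0
g6 = NOT g5 = NOT 0 = 1
So g6 = 1 as required.

p=1 q=1 r=0 s=0 t=0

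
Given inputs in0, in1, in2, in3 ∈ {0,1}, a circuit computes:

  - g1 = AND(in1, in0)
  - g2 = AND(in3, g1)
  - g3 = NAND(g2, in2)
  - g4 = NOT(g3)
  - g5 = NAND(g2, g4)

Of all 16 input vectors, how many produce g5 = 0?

g5 = NAND(g2, g4) must be 0, so both g2 = 1 and g4 = 1.
g2 = AND(in3, g1) must be 1, so both in3 = 1 and g1 = 1.
g4 = NOT(g3) must be 1, so g3 = 0.
Satisfying assignments:
  in0=1, in1=1, in2=1, in3=1

1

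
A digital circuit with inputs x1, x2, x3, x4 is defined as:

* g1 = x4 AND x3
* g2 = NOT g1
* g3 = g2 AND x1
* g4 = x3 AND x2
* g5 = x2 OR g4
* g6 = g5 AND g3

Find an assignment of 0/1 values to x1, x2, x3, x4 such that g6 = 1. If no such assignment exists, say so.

x1=1, x2=1, x3=0, x4=1

Check with x1=1, x2=1, x3=0, x4=1:
g1 = x4 AND x3 = 1 AND 0 = 0
g2 = NOT g1 = NOT 0 = 1
g3 = g2 AND x1 = 1 AND 1 = 1
g4 = x3 AND x2 = 0 AND 1 = 0
g5 = x2 OR g4 = 1 OR 0 = 1
g6 = g5 AND g3 = 1 AND 1 = 1
So g6 = 1 as required.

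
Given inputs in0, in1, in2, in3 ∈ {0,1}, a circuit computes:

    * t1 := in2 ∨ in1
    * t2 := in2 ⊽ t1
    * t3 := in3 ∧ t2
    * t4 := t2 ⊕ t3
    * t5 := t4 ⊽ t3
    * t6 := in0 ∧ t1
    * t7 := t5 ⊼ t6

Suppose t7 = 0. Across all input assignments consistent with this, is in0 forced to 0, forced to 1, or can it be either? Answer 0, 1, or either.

t7 = t5 ⊼ t6 must be 0, so both t5 = 1 and t6 = 1.
Every assignment with t7 = 0 has in0 = 1; there are 6 such assignment(s).

1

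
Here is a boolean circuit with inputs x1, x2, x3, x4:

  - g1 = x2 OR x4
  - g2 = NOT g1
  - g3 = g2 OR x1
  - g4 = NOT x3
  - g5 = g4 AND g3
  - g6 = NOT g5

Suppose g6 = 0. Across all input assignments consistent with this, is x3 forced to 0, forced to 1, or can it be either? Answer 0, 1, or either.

g6 = NOT g5 must be 0, so g5 = 1.
g5 = g4 AND g3 must be 1, so both g4 = 1 and g3 = 1.
Every assignment with g6 = 0 has x3 = 0; there are 5 such assignment(s).

0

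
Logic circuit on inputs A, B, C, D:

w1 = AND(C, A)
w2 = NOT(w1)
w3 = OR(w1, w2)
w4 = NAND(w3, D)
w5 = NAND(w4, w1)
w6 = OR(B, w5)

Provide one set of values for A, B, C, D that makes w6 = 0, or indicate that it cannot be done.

w6 = OR(B, w5) must be 0, so both B = 0 and w5 = 0.
w5 = NAND(w4, w1) must be 0, so both w4 = 1 and w1 = 1.
Check with A=1, B=0, C=1, D=0:
w1 = AND(C, A) = AND(1, 1) = 1
w2 = NOT(w1) = NOT 1 = 0
w3 = OR(w1, w2) = OR(1, 0) = 1
w4 = NAND(w3, D) = NAND(1, 0) = 1
w5 = NAND(w4, w1) = NAND(1, 1) = 0
w6 = OR(B, w5) = OR(0, 0) = 0
So w6 = 0 as required.

A=1, B=0, C=1, D=0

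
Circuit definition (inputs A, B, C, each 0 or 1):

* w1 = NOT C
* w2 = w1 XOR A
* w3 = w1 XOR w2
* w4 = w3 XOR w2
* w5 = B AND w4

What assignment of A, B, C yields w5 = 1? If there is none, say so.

A=0, B=1, C=0

w5 = B AND w4 must be 1, so both B = 1 and w4 = 1.
w4 = w3 XOR w2 must be 1, so w3 and w2 differ.
Check with A=0, B=1, C=0:
w1 = NOT C = NOT 0 = 1
w2 = w1 XOR A = 1 XOR 0 = 1
w3 = w1 XOR w2 = 1 XOR 1 = 0
w4 = w3 XOR w2 = 0 XOR 1 = 1
w5 = B AND w4 = 1 AND 1 = 1
So w5 = 1 as required.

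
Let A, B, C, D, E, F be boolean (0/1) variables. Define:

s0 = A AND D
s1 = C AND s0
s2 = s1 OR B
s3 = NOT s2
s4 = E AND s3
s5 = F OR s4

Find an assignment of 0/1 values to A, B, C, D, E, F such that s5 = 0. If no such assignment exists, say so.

A=0, B=1, C=1, D=0, E=1, F=0

s5 = F OR s4 must be 0, so both F = 0 and s4 = 0.
Check with A=0, B=1, C=1, D=0, E=1, F=0:
s0 = A AND D = 0 AND 0 = 0
s1 = C AND s0 = 1 AND 0 = 0
s2 = s1 OR B = 0 OR 1 = 1
s3 = NOT s2 = NOT 1 = 0
s4 = E AND s3 = 1 AND 0 = 0
s5 = F OR s4 = 0 OR 0 = 0
So s5 = 0 as required.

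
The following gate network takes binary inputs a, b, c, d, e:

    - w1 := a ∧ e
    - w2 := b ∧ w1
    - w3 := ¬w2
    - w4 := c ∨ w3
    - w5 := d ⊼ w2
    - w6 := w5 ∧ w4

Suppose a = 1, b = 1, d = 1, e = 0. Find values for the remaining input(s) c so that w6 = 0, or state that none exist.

With a = 1, b = 1, d = 1, e = 0 fixed, none of the 2 settings of c give w6 = 0.
For example, with c=0:
w1 = a ∧ e = 1 ∧ 0 = 0
w2 = b ∧ w1 = 1 ∧ 0 = 0
w3 = ¬w2 = ¬0 = 1
w4 = c ∨ w3 = 0 ∨ 1 = 1
w5 = d ⊼ w2 = 1 ⊼ 0 = 1
w6 = w5 ∧ w4 = 1 ∧ 1 = 1
giving w6 = 1 ≠ 0.

no solution exists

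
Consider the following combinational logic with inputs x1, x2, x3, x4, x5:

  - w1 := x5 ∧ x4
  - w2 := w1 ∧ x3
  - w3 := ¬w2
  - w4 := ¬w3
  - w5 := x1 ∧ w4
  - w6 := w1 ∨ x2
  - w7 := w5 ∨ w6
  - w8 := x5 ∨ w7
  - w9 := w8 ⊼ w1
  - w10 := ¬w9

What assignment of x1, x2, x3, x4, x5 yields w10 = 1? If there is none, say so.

w10 = ¬w9 must be 1, so w9 = 0.
Check with x1=1, x2=0, x3=1, x4=1, x5=1:
w1 = x5 ∧ x4 = 1 ∧ 1 = 1
w2 = w1 ∧ x3 = 1 ∧ 1 = 1
w3 = ¬w2 = ¬1 = 0
w4 = ¬w3 = ¬0 = 1
w5 = x1 ∧ w4 = 1 ∧ 1 = 1
w6 = w1 ∨ x2 = 1 ∨ 0 = 1
w7 = w5 ∨ w6 = 1 ∨ 1 = 1
w8 = x5 ∨ w7 = 1 ∨ 1 = 1
w9 = w8 ⊼ w1 = 1 ⊼ 1 = 0
w10 = ¬w9 = ¬0 = 1
So w10 = 1 as required.

x1=1, x2=0, x3=1, x4=1, x5=1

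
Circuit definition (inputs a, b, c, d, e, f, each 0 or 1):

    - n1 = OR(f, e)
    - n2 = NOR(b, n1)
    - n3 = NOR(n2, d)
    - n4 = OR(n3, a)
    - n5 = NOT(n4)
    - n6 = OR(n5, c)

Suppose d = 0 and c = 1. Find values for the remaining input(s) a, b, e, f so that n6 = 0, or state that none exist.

no solution exists

With d = 0 and c = 1 fixed, none of the 16 settings of a, b, e, f give n6 = 0.
For example, with a=1, b=0, e=0, f=0:
n1 = OR(f, e) = OR(0, 0) = 0
n2 = NOR(b, n1) = NOR(0, 0) = 1
n3 = NOR(n2, d) = NOR(1, 0) = 0
n4 = OR(n3, a) = OR(0, 1) = 1
n5 = NOT(n4) = NOT 1 = 0
n6 = OR(n5, c) = OR(0, 1) = 1
giving n6 = 1 ≠ 0.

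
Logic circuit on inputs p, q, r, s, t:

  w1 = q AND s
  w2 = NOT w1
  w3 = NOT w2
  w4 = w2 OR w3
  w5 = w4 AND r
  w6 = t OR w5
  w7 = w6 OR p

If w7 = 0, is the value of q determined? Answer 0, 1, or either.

either

Both values of q occur among assignments with w7 = 0:
  q=0: p=0, q=0, r=0, s=0, t=0
  q=1: p=0, q=1, r=0, s=0, t=0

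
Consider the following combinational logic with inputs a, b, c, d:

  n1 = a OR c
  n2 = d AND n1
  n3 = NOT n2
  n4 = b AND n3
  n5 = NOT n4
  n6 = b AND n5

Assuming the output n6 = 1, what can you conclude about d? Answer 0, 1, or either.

n6 = b AND n5 must be 1, so both b = 1 and n5 = 1.
n5 = NOT n4 must be 1, so n4 = 0.
Every assignment with n6 = 1 has d = 1; there are 3 such assignment(s).
  a=0, b=1, c=1, d=1
  a=1, b=1, c=0, d=1
  a=1, b=1, c=1, d=1

1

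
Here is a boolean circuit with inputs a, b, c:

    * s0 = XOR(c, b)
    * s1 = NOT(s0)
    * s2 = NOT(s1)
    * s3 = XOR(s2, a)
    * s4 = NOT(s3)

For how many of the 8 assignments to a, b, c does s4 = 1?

s4 = NOT(s3) must be 1, so s3 = 0.
s3 = XOR(s2, a) must be 0, so s2 and a are equal.
Enumerating the 8 input combinations, 4 give s4 = 1 and 4 give s4 = 0.

4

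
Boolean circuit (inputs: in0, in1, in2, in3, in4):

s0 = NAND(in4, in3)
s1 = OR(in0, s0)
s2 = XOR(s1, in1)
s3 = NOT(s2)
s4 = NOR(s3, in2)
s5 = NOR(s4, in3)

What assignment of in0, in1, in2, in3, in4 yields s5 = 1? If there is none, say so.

in0=1, in1=0, in2=1, in3=0, in4=0

s5 = NOR(s4, in3) must be 1, so both s4 = 0 and in3 = 0.
s4 = NOR(s3, in2) must be 0, so at least one of s3, in2 is 1.
Check with in0=1, in1=0, in2=1, in3=0, in4=0:
s0 = NAND(in4, in3) = NAND(0, 0) = 1
s1 = OR(in0, s0) = OR(1, 1) = 1
s2 = XOR(s1, in1) = XOR(1, 0) = 1
s3 = NOT(s2) = NOT 1 = 0
s4 = NOR(s3, in2) = NOR(0, 1) = 0
s5 = NOR(s4, in3) = NOR(0, 0) = 1
So s5 = 1 as required.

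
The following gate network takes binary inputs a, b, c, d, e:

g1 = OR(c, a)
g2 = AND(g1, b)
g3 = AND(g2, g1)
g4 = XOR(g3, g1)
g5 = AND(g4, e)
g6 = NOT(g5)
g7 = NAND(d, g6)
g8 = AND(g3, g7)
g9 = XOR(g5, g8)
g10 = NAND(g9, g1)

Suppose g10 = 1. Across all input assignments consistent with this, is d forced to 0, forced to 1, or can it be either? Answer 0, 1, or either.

either

Both values of d occur among assignments with g10 = 1:
  d=0: a=0, b=0, c=0, d=0, e=0
  d=1: a=0, b=0, c=0, d=1, e=0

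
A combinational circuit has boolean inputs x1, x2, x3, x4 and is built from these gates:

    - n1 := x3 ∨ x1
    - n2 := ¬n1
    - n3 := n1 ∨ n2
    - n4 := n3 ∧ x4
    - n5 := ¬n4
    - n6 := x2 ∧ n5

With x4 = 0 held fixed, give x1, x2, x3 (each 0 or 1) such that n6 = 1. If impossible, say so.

x1=1, x2=1, x3=0

Check with x4 = 0 and x1=1, x2=1, x3=0:
n1 = x3 ∨ x1 = 0 ∨ 1 = 1
n2 = ¬n1 = ¬1 = 0
n3 = n1 ∨ n2 = 1 ∨ 0 = 1
n4 = n3 ∧ x4 = 1 ∧ 0 = 0
n5 = ¬n4 = ¬0 = 1
n6 = x2 ∧ n5 = 1 ∧ 1 = 1
So n6 = 1.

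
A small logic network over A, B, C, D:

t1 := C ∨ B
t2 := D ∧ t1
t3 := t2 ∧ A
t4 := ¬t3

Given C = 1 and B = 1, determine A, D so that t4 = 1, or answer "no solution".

t4 = ¬t3 must be 1, so t3 = 0.
Check with C = 1 and B = 1 and A=0, D=1:
t1 = C ∨ B = 1 ∨ 1 = 1
t2 = D ∧ t1 = 1 ∧ 1 = 1
t3 = t2 ∧ A = 1 ∧ 0 = 0
t4 = ¬t3 = ¬0 = 1
So t4 = 1.

A=0, D=1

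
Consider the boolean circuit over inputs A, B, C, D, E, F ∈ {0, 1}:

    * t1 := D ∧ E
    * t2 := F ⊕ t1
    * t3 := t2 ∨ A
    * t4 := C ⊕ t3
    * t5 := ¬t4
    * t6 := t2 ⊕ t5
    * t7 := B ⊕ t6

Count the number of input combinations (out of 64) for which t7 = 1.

32

t7 = B ⊕ t6 must be 1, so B and t6 differ.
Enumerating the 64 input combinations, 32 give t7 = 1 and 32 give t7 = 0.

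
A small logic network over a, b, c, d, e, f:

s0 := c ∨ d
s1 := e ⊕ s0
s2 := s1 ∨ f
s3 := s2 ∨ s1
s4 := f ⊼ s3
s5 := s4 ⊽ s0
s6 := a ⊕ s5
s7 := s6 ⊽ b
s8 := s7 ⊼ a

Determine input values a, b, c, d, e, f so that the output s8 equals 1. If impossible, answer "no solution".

s8 = s7 ⊼ a must be 1, so at least one of s7, a is 0.
Check with a=0, b=1, c=1, d=1, e=0, f=1:
s0 = c ∨ d = 1 ∨ 1 = 1
s1 = e ⊕ s0 = 0 ⊕ 1 = 1
s2 = s1 ∨ f = 1 ∨ 1 = 1
s3 = s2 ∨ s1 = 1 ∨ 1 = 1
s4 = f ⊼ s3 = 1 ⊼ 1 = 0
s5 = s4 ⊽ s0 = 0 ⊽ 1 = 0
s6 = a ⊕ s5 = 0 ⊕ 0 = 0
s7 = s6 ⊽ b = 0 ⊽ 1 = 0
s8 = s7 ⊼ a = 0 ⊼ 0 = 1
So s8 = 1 as required.

a=0, b=1, c=1, d=1, e=0, f=1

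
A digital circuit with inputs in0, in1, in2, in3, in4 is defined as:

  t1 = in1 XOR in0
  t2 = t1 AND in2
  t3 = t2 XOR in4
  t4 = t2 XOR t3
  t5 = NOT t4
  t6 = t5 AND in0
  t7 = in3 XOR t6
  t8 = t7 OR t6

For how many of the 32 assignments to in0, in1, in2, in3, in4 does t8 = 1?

t8 = t7 OR t6 must be 1, so at least one of t7, t6 is 1.
Enumerating the 32 input combinations, 20 give t8 = 1 and 12 give t8 = 0.

20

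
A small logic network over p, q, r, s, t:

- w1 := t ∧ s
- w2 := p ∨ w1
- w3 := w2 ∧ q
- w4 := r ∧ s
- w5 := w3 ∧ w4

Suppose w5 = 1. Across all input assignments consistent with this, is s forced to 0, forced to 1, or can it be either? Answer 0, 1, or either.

w5 = w3 ∧ w4 must be 1, so both w3 = 1 and w4 = 1.
Every assignment with w5 = 1 has s = 1; there are 3 such assignment(s).
  p=0, q=1, r=1, s=1, t=1
  p=1, q=1, r=1, s=1, t=0
  p=1, q=1, r=1, s=1, t=1

1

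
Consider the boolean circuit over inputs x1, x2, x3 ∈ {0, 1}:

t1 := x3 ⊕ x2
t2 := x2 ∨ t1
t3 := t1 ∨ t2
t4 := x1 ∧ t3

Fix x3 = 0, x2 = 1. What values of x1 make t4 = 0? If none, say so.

x1=0

Check with x3 = 0, x2 = 1 and x1=0:
t1 = x3 ⊕ x2 = 0 ⊕ 1 = 1
t2 = x2 ∨ t1 = 1 ∨ 1 = 1
t3 = t1 ∨ t2 = 1 ∨ 1 = 1
t4 = x1 ∧ t3 = 0 ∧ 1 = 0
So t4 = 0.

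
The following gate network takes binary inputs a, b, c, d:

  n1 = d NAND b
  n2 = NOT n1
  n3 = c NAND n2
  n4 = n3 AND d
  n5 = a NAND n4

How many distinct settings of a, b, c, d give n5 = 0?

n5 = a NAND n4 must be 0, so both a = 1 and n4 = 1.
n4 = n3 AND d must be 1, so both n3 = 1 and d = 1.
n3 = c NAND n2 must be 1, so at least one of c, n2 is 0.
Satisfying assignments:
  a=1, b=0, c=0, d=1
  a=1, b=0, c=1, d=1
  a=1, b=1, c=0, d=1

3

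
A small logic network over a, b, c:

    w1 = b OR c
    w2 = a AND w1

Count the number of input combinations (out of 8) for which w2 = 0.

5

w2 = a AND w1 must be 0, so at least one of a, w1 is 0.
Satisfying assignments:
  a=0, b=0, c=0
  a=0, b=0, c=1
  a=0, b=1, c=0
  a=0, b=1, c=1
  a=1, b=0, c=0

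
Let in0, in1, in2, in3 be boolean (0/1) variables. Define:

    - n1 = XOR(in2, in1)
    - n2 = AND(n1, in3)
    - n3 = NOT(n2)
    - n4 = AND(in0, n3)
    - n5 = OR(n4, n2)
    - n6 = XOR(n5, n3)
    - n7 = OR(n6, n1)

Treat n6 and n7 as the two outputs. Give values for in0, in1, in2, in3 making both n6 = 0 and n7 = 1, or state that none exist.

Check with in0=1, in1=0, in2=1, in3=0:
n1 = XOR(in2, in1) = XOR(1, 0) = 1
n2 = AND(n1, in3) = AND(1, 0) = 0
n3 = NOT(n2) = NOT 0 = 1
n4 = AND(in0, n3) = AND(1, 1) = 1
n5 = OR(n4, n2) = OR(1, 0) = 1
n6 = XOR(n5, n3) = XOR(1, 1) = 0
n7 = OR(n6, n1) = OR(0, 1) = 1
So n6 = 0 and n7 = 1.

in0=1, in1=0, in2=1, in3=0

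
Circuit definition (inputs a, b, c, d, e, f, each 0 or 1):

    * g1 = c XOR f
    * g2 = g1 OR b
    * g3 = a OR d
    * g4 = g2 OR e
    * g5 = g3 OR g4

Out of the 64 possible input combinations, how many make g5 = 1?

62

g5 = g3 OR g4 must be 1, so at least one of g3, g4 is 1.
Enumerating the 64 input combinations, 62 give g5 = 1 and 2 give g5 = 0.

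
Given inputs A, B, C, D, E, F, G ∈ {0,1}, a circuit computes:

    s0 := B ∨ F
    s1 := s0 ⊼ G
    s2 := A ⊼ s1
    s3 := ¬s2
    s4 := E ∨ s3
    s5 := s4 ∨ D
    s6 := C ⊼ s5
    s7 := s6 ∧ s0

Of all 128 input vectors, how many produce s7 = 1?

s7 = s6 ∧ s0 must be 1, so both s6 = 1 and s0 = 1.
Enumerating the 128 input combinations, 57 give s7 = 1 and 71 give s7 = 0.

57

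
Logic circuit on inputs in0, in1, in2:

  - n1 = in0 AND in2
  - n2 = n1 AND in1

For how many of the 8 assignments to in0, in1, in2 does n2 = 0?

7

n2 = n1 AND in1 must be 0, so at least one of n1, in1 is 0.
Enumerating the 8 input combinations, 7 give n2 = 0 and 1 give n2 = 1.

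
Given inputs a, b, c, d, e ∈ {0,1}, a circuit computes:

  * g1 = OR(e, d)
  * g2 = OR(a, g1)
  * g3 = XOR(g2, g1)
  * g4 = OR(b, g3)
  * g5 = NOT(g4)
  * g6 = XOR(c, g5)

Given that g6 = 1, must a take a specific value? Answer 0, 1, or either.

either

Both values of a occur among assignments with g6 = 1:
  a=0: a=0, b=0, c=0, d=0, e=0
  a=1: a=1, b=0, c=0, d=0, e=1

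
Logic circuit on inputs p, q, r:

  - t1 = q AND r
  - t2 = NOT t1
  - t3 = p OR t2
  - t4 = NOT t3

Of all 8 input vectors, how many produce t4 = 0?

7

t4 = NOT t3 must be 0, so t3 = 1.
t3 = p OR t2 must be 1, so at least one of p, t2 is 1.
Enumerating the 8 input combinations, 7 give t4 = 0 and 1 give t4 = 1.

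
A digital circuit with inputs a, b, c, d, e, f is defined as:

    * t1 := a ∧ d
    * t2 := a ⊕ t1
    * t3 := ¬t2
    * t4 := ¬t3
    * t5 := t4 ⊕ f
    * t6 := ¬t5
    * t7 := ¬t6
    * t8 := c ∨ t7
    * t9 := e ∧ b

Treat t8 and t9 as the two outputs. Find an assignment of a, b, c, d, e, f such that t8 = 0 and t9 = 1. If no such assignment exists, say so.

a=0 b=1 c=0 d=0 e=1 f=0

Check with a=0 b=1 c=0 d=0 e=1 f=0:
t1 = a ∧ d = 0 ∧ 0 = 0
t2 = a ⊕ t1 = 0 ⊕ 0 = 0
t3 = ¬t2 = ¬0 = 1
t4 = ¬t3 = ¬1 = 0
t5 = t4 ⊕ f = 0 ⊕ 0 = 0
t6 = ¬t5 = ¬0 = 1
t7 = ¬t6 = ¬1 = 0
t8 = c ∨ t7 = 0 ∨ 0 = 0
t9 = e ∧ b = 1 ∧ 1 = 1
So t8 = 0 and t9 = 1.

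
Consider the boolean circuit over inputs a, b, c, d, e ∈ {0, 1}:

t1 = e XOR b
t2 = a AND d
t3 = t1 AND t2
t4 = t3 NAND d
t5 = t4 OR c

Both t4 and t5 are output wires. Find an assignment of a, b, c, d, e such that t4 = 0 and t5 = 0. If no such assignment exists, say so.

Check with a=1, b=1, c=0, d=1, e=0:
t1 = e XOR b = 0 XOR 1 = 1
t2 = a AND d = 1 AND 1 = 1
t3 = t1 AND t2 = 1 AND 1 = 1
t4 = t3 NAND d = 1 NAND 1 = 0
t5 = t4 OR c = 0 OR 0 = 0
So t4 = 0 and t5 = 0.

a=1, b=1, c=0, d=1, e=0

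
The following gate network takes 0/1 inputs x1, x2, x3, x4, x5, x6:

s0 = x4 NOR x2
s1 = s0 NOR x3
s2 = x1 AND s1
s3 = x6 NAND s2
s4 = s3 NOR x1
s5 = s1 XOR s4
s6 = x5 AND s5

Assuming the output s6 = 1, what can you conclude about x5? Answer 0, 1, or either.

1

s6 = x5 AND s5 must be 1, so both x5 = 1 and s5 = 1.
Every assignment with s6 = 1 has x5 = 1; there are 12 such assignment(s).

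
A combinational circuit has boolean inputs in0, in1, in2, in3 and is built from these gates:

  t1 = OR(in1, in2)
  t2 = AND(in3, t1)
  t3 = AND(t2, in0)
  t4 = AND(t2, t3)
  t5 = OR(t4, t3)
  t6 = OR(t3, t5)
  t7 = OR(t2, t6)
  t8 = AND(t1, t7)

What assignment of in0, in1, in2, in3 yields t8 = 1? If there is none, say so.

t8 = AND(t1, t7) must be 1, so both t1 = 1 and t7 = 1.
Check with in0=1, in1=1, in2=0, in3=1:
t1 = OR(in1, in2) = OR(1, 0) = 1
t2 = AND(in3, t1) = AND(1, 1) = 1
t3 = AND(t2, in0) = AND(1, 1) = 1
t4 = AND(t2, t3) = AND(1, 1) = 1
t5 = OR(t4, t3) = OR(1, 1) = 1
t6 = OR(t3, t5) = OR(1, 1) = 1
t7 = OR(t2, t6) = OR(1, 1) = 1
t8 = AND(t1, t7) = AND(1, 1) = 1
So t8 = 1 as required.

in0=1, in1=1, in2=0, in3=1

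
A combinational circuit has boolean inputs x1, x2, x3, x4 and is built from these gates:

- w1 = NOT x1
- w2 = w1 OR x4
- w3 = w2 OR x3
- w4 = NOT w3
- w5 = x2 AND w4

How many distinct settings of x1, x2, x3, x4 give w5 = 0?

15

w5 = x2 AND w4 must be 0, so at least one of x2, w4 is 0.
Enumerating the 16 input combinations, 15 give w5 = 0 and 1 give w5 = 1.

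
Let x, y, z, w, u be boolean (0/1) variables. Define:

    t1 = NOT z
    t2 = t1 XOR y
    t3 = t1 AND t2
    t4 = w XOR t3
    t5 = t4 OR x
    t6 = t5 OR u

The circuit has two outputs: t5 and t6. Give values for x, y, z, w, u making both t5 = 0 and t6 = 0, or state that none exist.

x=0 y=1 z=0 w=0 u=0

Check with x=0 y=1 z=0 w=0 u=0:
t1 = NOT z = NOT 0 = 1
t2 = t1 XOR y = 1 XOR 1 = 0
t3 = t1 AND t2 = 1 AND 0 = 0
t4 = w XOR t3 = 0 XOR 0 = 0
t5 = t4 OR x = 0 OR 0 = 0
t6 = t5 OR u = 0 OR 0 = 0
So t5 = 0 and t6 = 0.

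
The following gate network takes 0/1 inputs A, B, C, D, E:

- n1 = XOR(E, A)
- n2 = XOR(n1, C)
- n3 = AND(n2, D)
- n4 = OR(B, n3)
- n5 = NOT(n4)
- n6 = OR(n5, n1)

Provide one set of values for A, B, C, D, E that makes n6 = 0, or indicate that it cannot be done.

Check with A=1, B=1, C=0, D=1, E=1:
n1 = XOR(E, A) = XOR(1, 1) = 0
n2 = XOR(n1, C) = XOR(0, 0) = 0
n3 = AND(n2, D) = AND(0, 1) = 0
n4 = OR(B, n3) = OR(1, 0) = 1
n5 = NOT(n4) = NOT 1 = 0
n6 = OR(n5, n1) = OR(0, 0) = 0
So n6 = 0 as required.

A=1, B=1, C=0, D=1, E=1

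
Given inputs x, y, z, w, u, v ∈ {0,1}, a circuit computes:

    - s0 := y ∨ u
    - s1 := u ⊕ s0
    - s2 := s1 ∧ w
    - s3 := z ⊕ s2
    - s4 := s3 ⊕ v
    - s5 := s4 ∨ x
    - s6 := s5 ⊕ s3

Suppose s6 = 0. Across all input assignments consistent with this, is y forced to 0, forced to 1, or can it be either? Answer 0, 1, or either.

either

Both values of y occur among assignments with s6 = 0:
  y=0: x=0, y=0, z=0, w=0, u=0, v=0
  y=1: x=0, y=1, z=0, w=0, u=0, v=0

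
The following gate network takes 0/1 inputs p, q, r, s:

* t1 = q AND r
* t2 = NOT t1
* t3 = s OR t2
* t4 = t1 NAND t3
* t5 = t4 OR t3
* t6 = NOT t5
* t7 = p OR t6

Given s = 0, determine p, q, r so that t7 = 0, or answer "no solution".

p=0, q=0, r=0

t7 = p OR t6 must be 0, so both p = 0 and t6 = 0.
t6 = NOT t5 must be 0, so t5 = 1.
Check with s = 0 and p=0, q=0, r=0:
t1 = q AND r = 0 AND 0 = 0
t2 = NOT t1 = NOT 0 = 1
t3 = s OR t2 = 0 OR 1 = 1
t4 = t1 NAND t3 = 0 NAND 1 = 1
t5 = t4 OR t3 = 1 OR 1 = 1
t6 = NOT t5 = NOT 1 = 0
t7 = p OR t6 = 0 OR 0 = 0
So t7 = 0.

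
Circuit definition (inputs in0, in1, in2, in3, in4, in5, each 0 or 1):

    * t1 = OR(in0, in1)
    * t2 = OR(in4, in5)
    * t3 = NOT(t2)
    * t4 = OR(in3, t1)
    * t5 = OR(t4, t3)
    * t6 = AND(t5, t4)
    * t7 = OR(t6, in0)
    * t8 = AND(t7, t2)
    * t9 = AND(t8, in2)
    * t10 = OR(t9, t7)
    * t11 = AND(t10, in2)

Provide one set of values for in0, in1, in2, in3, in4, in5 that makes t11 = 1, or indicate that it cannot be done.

in0=0, in1=1, in2=1, in3=0, in4=1, in5=0

t11 = AND(t10, in2) must be 1, so both t10 = 1 and in2 = 1.
t10 = OR(t9, t7) must be 1, so at least one of t9, t7 is 1.
Check with in0=0, in1=1, in2=1, in3=0, in4=1, in5=0:
t1 = OR(in0, in1) = OR(0, 1) = 1
t2 = OR(in4, in5) = OR(1, 0) = 1
t3 = NOT(t2) = NOT 1 = 0
t4 = OR(in3, t1) = OR(0, 1) = 1
t5 = OR(t4, t3) = OR(1, 0) = 1
t6 = AND(t5, t4) = AND(1, 1) = 1
t7 = OR(t6, in0) = OR(1, 0) = 1
t8 = AND(t7, t2) = AND(1, 1) = 1
t9 = AND(t8, in2) = AND(1, 1) = 1
t10 = OR(t9, t7) = OR(1, 1) = 1
t11 = AND(t10, in2) = AND(1, 1) = 1
So t11 = 1 as required.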